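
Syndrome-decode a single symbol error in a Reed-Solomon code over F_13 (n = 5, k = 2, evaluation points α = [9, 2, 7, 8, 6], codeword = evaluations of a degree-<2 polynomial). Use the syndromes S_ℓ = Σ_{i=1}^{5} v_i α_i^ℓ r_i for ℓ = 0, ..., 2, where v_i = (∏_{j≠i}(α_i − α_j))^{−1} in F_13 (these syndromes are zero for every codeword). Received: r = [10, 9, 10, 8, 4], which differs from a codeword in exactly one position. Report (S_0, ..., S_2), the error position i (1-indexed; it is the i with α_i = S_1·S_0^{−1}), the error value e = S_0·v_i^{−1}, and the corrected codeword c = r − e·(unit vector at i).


S = (3, 8, 4), error at position 3, error magnitude e = 4, c = [10, 9, 6, 8, 4].

Step 1: column multipliers v_i = (∏_{j≠i}(α_i − α_j))^{−1} mod 13.
  i = 1 (α = 9): (9−2)(9−7)(9−8)(9−6) = 7·2·1·3 = 42 ≡ 3, so v_1 = 3^{−1} = 9 (mod 13).
  i = 2 (α = 2): (2−9)(2−7)(2−8)(2−6) = (−7)·(−5)·(−6)·(−4) = 840 ≡ 8, so v_2 = 8^{−1} = 5 (mod 13).
  i = 3 (α = 7): (7−9)(7−2)(7−8)(7−6) = (−2)·5·(−1)·1 = 10 ≡ 10, so v_3 = 10^{−1} = 4 (mod 13).
  i = 4 (α = 8): (8−9)(8−2)(8−7)(8−6) = (−1)·6·1·2 = −12 ≡ 1, so v_4 = 1^{−1} = 1 (mod 13).
  i = 5 (α = 6): (6−9)(6−2)(6−7)(6−8) = (−3)·4·(−1)·(−2) = −24 ≡ 2, so v_5 = 2^{−1} = 7 (mod 13).
  v = [9, 5, 4, 1, 7].
Step 2: syndromes of r = [10, 9, 10, 8, 4] (all sums mod 13).
  S_0 = Σ v_i r_i = 9·10 + 5·9 + 4·10 + 1·8 + 7·4 = 211 ≡ 3.
  S_1 = Σ v_i α_i r_i = 9·9·10 + 5·2·9 + 4·7·10 + 1·8·8 + 7·6·4 = 1412 ≡ 8.
  α_i^2 mod 13 = [3, 4, 10, 12, 10].
  S_2 = Σ v_i α_i^2 r_i = 9·3·10 + 5·4·9 + 4·10·10 + 1·12·8 + 7·10·4 = 1226 ≡ 4.
  S = (3, 8, 4) ≠ 0, so r is not a codeword (an error is present).
Step 3: locate the error. For a single error e at position i, S_ℓ = v_i·e·α_i^ℓ, so α_err = S_1/S_0.
  S_0^{−1} = 3^{−1} = 9 (mod 13), so α_err = 8·9 = 72 ≡ 7 = α_3. Error position i = 3.
  Consistency check: S_2/S_1 = 4·5 = 20 ≡ 7 = α_err ✓ (single-error assumption holds).
Step 4: error magnitude e = S_0/v_3 = S_0·∏_{j≠3}(α_3 − α_j) = 3·10 = 30 ≡ 4 (mod 13).
Step 5: correct position 3: c_3 = r_3 − e = 10 − 4 ≡ 6 (mod 13). Hence c = [10, 9, 6, 8, 4].
  Check: interpolating c through the α_i gives m(x) = 5 + 2·x (degree < 2) with m(α_i) = c_i for every i, so c is indeed a codeword.


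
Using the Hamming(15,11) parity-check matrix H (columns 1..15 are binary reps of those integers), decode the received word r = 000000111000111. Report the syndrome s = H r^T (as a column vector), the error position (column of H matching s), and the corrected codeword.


s = (1, 0, 1, 0)^T, error position = 10, corrected codeword c = 000000111100111

Compute s = H r^T mod 2 one row at a time:
  s_1 = 1 + 1 + 0 + 0 + 0 + 1 + 1 + 1 = 5 ≡ 1 (mod 2).
  s_2 = 0 + 0 + 0 + 1 + 0 + 1 + 1 + 1 = 4 ≡ 0 (mod 2).
  s_3 = 0 + 0 + 0 + 1 + 0 + 0 + 1 + 1 = 3 ≡ 1 (mod 2).
  s_4 = 0 + 0 + 0 + 1 + 1 + 0 + 1 + 1 = 4 ≡ 0 (mod 2).
s = (1, 0, 1, 0)^T — this equals column 10 of H (binary 1010), so error is at position 10.
Correct: flip bit 10 of r = 000000111000111 to get c = 000000111100111.


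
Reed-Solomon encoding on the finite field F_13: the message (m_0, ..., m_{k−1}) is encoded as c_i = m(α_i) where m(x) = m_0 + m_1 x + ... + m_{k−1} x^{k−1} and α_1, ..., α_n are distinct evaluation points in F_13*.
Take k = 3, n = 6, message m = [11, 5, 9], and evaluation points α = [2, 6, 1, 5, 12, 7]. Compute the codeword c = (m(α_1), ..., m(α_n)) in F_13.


c = [5, 1, 12, 1, 2, 6]

Message polynomial: m(x) = 11 + 5·x + 9·x^2 (mod 13).
For each evaluation point α_i, compute m(α_i) mod 13:
  α_1 = 2: Horner steps 9 → 10 → 5, so m(2) = 5.
  α_2 = 6: Horner steps 9 → 7 → 1, so m(6) = 1.
  α_3 = 1: Horner steps 9 → 1 → 12, so m(1) = 12.
  α_4 = 5: Horner steps 9 → 11 → 1, so m(5) = 1.
  α_5 = 12: Horner steps 9 → 9 → 2, so m(12) = 2.
  α_6 = 7: Horner steps 9 → 3 → 6, so m(7) = 6.
Codeword c = [5, 1, 12, 1, 2, 6] ∈ F_13^6.


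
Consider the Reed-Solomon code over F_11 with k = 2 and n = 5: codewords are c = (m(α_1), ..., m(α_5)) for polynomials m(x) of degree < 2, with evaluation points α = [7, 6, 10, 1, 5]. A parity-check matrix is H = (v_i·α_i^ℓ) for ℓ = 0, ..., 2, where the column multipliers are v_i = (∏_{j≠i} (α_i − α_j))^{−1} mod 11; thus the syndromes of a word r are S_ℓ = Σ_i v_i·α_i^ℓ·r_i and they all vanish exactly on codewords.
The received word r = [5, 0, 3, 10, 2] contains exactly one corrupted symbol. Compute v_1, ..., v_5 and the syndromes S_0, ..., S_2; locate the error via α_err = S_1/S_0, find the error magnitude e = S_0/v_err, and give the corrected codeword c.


S = (5, 2, 3), error at position 1, error magnitude e = 7, c = [9, 0, 3, 10, 2].

Step 1: column multipliers v_i = (∏_{j≠i}(α_i − α_j))^{−1} mod 11.
  i = 1 (α = 7): (7−6)(7−10)(7−1)(7−5) = 1·(−3)·6·2 = −36 ≡ 8, so v_1 = 8^{−1} = 7 (mod 11).
  i = 2 (α = 6): (6−7)(6−10)(6−1)(6−5) = (−1)·(−4)·5·1 = 20 ≡ 9, so v_2 = 9^{−1} = 5 (mod 11).
  i = 3 (α = 10): (10−7)(10−6)(10−1)(10−5) = 3·4·9·5 = 540 ≡ 1, so v_3 = 1^{−1} = 1 (mod 11).
  i = 4 (α = 1): (1−7)(1−6)(1−10)(1−5) = (−6)·(−5)·(−9)·(−4) = 1080 ≡ 2, so v_4 = 2^{−1} = 6 (mod 11).
  i = 5 (α = 5): (5−7)(5−6)(5−10)(5−1) = (−2)·(−1)·(−5)·4 = −40 ≡ 4, so v_5 = 4^{−1} = 3 (mod 11).
  v = [7, 5, 1, 6, 3].
Step 2: syndromes of r = [5, 0, 3, 10, 2] (all sums mod 11).
  S_0 = Σ v_i r_i = 7·5 + 5·0 + 1·3 + 6·10 + 3·2 = 104 ≡ 5.
  S_1 = Σ v_i α_i r_i = 7·7·5 + 5·6·0 + 1·10·3 + 6·1·10 + 3·5·2 = 365 ≡ 2.
  α_i^2 mod 11 = [5, 3, 1, 1, 3].
  S_2 = Σ v_i α_i^2 r_i = 7·5·5 + 5·3·0 + 1·1·3 + 6·1·10 + 3·3·2 = 256 ≡ 3.
  S = (5, 2, 3) ≠ 0, so r is not a codeword (an error is present).
Step 3: locate the error. For a single error e at position i, S_ℓ = v_i·e·α_i^ℓ, so α_err = S_1/S_0.
  S_0^{−1} = 5^{−1} = 9 (mod 11), so α_err = 2·9 = 18 ≡ 7 = α_1. Error position i = 1.
  Consistency check: S_2/S_1 = 3·6 = 18 ≡ 7 = α_err ✓ (single-error assumption holds).
Step 4: error magnitude e = S_0/v_1 = S_0·∏_{j≠1}(α_1 − α_j) = 5·8 = 40 ≡ 7 (mod 11).
Step 5: correct position 1: c_1 = r_1 − e = 5 − 7 ≡ 9 (mod 11). Hence c = [9, 0, 3, 10, 2].
  Check: interpolating c through the α_i gives m(x) = 1 + 9·x (degree < 2) with m(α_i) = c_i for every i, so c is indeed a codeword.


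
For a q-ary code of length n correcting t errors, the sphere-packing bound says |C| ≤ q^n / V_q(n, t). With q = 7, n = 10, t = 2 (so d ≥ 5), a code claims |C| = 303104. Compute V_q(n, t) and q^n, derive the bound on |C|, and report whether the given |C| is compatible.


V_q(n, t) = 1681, q^n = 282475249, Hamming bound = 168040, |C| = 303104 > bound (violated).

Step 1: Compute V_q(n, t) = Σ_{j=0}^2 C(n, j) (q−1)^j.
  j = 0: C(10,0)·(6)^0 = 1·1 = 1.
  j = 1: C(10,1)·(6)^1 = 10·6 = 60.
  j = 2: C(10,2)·(6)^2 = 45·36 = 1620.
  V_q(n, t) = 1 + 60 + 1620 = 1681.
Step 2: q^n = 7^10 = 282475249.
Step 3: Hamming bound ⌊q^n / V_q(n,t)⌋ = ⌊282475249/1681⌋ = 168040.
Step 4: Compare |C| = 303104 to 168040: violated.
The claimed |C| lies above the Hamming bound, so no 7-ary code of length 10 with d ≥ 5 can have 303104 codewords.


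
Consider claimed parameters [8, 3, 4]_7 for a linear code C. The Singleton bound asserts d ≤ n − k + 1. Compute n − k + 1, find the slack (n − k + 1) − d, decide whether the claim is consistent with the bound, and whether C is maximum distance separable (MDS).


Singleton RHS = n − k + 1 = 6, slack = 2, bound satisfied, not MDS.

Singleton bound: d ≤ n − k + 1.
Here n = 8, k = 3, so n − k + 1 = 6.
Given d = 4, check d ≤ 6: YES.
Slack = (n − k + 1) − d = 2.
The code is NOT MDS (slack = 2 > 0).
Description: the claimed parameters are [8, 3, 4]_7; such a code would be non-MDS.


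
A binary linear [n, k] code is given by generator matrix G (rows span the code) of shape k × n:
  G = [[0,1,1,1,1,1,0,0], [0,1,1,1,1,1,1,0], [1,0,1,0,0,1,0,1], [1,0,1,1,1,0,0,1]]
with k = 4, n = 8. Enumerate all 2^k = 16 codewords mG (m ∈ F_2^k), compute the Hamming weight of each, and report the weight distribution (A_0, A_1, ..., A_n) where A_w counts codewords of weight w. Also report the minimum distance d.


Weight distribution: A_0 = 1, A_1 = 1, A_2 = 1, A_3 = 2, A_4 = 3, A_5 = 5, A_6 = 3. Minimum distance d = 1.

Enumerate all 2^4 = 16 messages m ∈ F_2^4.
For each, compute codeword c = mG in F_2^8, then tally its weight.
  m = 0000 → c = 00000000, weight = 0.
  m = 1000 → c = 01111100, weight = 5.
  m = 0100 → c = 01111110, weight = 6.
  m = 1100 → c = 00000010, weight = 1.
  m = 0010 → c = 10100101, weight = 4.
  m = 1010 → c = 11011001, weight = 5.
  m = 0110 → c = 11011011, weight = 6.
  m = 1110 → c = 10100111, weight = 5.
  m = 0001 → c = 10111001, weight = 5.
  m = 1001 → c = 11000101, weight = 4.
  m = 0101 → c = 11000111, weight = 5.
  m = 1101 → c = 10111011, weight = 6.
  m = 0011 → c = 00011100, weight = 3.
  m = 1011 → c = 01100000, weight = 2.
  m = 0111 → c = 01100010, weight = 3.
  m = 1111 → c = 00011110, weight = 4.
Tally weights:
  weight 0: 1 codewords.
  weight 1: 1 codewords.
  weight 2: 1 codewords.
  weight 3: 2 codewords.
  weight 4: 3 codewords.
  weight 5: 5 codewords.
  weight 6: 3 codewords.
Minimum distance d = smallest w > 0 with A_w > 0 = 1.
Sanity: Σ A_w = 16 = 2^4 = 16 ✓.


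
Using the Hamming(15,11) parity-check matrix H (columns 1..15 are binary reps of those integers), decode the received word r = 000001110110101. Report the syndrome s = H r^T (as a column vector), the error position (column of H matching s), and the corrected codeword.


s = (1, 0, 1, 0)^T, error position = 10, corrected codeword c = 000001110010101

Compute s = H r^T mod 2 one row at a time:
  s_1 = 1 + 0 + 1 + 1 + 0 + 1 + 0 + 1 = 5 ≡ 1 (mod 2).
  s_2 = 0 + 0 + 1 + 1 + 0 + 1 + 0 + 1 = 4 ≡ 0 (mod 2).
  s_3 = 0 + 0 + 1 + 1 + 1 + 1 + 0 + 1 = 5 ≡ 1 (mod 2).
  s_4 = 0 + 0 + 0 + 1 + 0 + 1 + 1 + 1 = 4 ≡ 0 (mod 2).
s = (1, 0, 1, 0)^T — this equals column 10 of H (binary 1010), so error is at position 10.
Correct: flip bit 10 of r = 000001110110101 to get c = 000001110010101.


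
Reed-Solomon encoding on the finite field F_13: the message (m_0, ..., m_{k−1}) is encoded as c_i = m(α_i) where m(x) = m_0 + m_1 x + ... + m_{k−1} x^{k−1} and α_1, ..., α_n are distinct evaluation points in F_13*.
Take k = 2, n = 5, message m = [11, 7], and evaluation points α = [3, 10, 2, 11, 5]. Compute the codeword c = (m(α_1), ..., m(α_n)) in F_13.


c = [6, 3, 12, 10, 7]

Message polynomial: m(x) = 11 + 7·x (mod 13).
For each evaluation point α_i, compute m(α_i) mod 13:
  α_1 = 3: Horner steps 7 → 6, so m(3) = 6.
  α_2 = 10: Horner steps 7 → 3, so m(10) = 3.
  α_3 = 2: Horner steps 7 → 12, so m(2) = 12.
  α_4 = 11: Horner steps 7 → 10, so m(11) = 10.
  α_5 = 5: Horner steps 7 → 7, so m(5) = 7.
Codeword c = [6, 3, 12, 10, 7] ∈ F_13^5.


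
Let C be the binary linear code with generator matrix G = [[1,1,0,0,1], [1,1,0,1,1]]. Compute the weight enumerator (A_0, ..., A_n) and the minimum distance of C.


Weight distribution: A_0 = 1, A_1 = 1, A_3 = 1, A_4 = 1. Minimum distance d = 1.

Enumerate all 2^2 = 4 messages m ∈ F_2^2.
For each, compute codeword c = mG in F_2^5, then tally its weight.
  m = 00 → c = 00000, weight = 0.
  m = 10 → c = 11001, weight = 3.
  m = 01 → c = 11011, weight = 4.
  m = 11 → c = 00010, weight = 1.
Tally weights:
  weight 0: 1 codewords.
  weight 1: 1 codewords.
  weight 3: 1 codewords.
  weight 4: 1 codewords.
Minimum distance d = smallest w > 0 with A_w > 0 = 1.
Sanity: Σ A_w = 4 = 2^2 = 4 ✓.


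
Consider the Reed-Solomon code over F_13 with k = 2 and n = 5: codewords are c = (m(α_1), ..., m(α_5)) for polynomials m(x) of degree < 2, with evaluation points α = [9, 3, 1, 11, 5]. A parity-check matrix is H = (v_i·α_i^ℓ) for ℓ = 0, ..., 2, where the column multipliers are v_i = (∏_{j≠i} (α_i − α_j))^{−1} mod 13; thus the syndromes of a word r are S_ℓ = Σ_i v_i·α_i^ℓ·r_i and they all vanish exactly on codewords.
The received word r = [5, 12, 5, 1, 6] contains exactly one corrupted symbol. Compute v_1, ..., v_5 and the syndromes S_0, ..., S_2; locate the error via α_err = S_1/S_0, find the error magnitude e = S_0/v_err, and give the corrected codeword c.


S = (4, 10, 12), error at position 1, error magnitude e = 11, c = [7, 12, 5, 1, 6].

Step 1: column multipliers v_i = (∏_{j≠i}(α_i − α_j))^{−1} mod 13.
  i = 1 (α = 9): (9−3)(9−1)(9−11)(9−5) = 6·8·(−2)·4 = −384 ≡ 6, so v_1 = 6^{−1} = 11 (mod 13).
  i = 2 (α = 3): (3−9)(3−1)(3−11)(3−5) = (−6)·2·(−8)·(−2) = −192 ≡ 3, so v_2 = 3^{−1} = 9 (mod 13).
  i = 3 (α = 1): (1−9)(1−3)(1−11)(1−5) = (−8)·(−2)·(−10)·(−4) = 640 ≡ 3, so v_3 = 3^{−1} = 9 (mod 13).
  i = 4 (α = 11): (11−9)(11−3)(11−1)(11−5) = 2·8·10·6 = 960 ≡ 11, so v_4 = 11^{−1} = 6 (mod 13).
  i = 5 (α = 5): (5−9)(5−3)(5−1)(5−11) = (−4)·2·4·(−6) = 192 ≡ 10, so v_5 = 10^{−1} = 4 (mod 13).
  v = [11, 9, 9, 6, 4].
Step 2: syndromes of r = [5, 12, 5, 1, 6] (all sums mod 13).
  S_0 = Σ v_i r_i = 11·5 + 9·12 + 9·5 + 6·1 + 4·6 = 238 ≡ 4.
  S_1 = Σ v_i α_i r_i = 11·9·5 + 9·3·12 + 9·1·5 + 6·11·1 + 4·5·6 = 1050 ≡ 10.
  α_i^2 mod 13 = [3, 9, 1, 4, 12].
  S_2 = Σ v_i α_i^2 r_i = 11·3·5 + 9·9·12 + 9·1·5 + 6·4·1 + 4·12·6 = 1494 ≡ 12.
  S = (4, 10, 12) ≠ 0, so r is not a codeword (an error is present).
Step 3: locate the error. For a single error e at position i, S_ℓ = v_i·e·α_i^ℓ, so α_err = S_1/S_0.
  S_0^{−1} = 4^{−1} = 10 (mod 13), so α_err = 10·10 = 100 ≡ 9 = α_1. Error position i = 1.
  Consistency check: S_2/S_1 = 12·4 = 48 ≡ 9 = α_err ✓ (single-error assumption holds).
Step 4: error magnitude e = S_0/v_1 = S_0·∏_{j≠1}(α_1 − α_j) = 4·6 = 24 ≡ 11 (mod 13).
Step 5: correct position 1: c_1 = r_1 − e = 5 − 11 ≡ 7 (mod 13). Hence c = [7, 12, 5, 1, 6].
  Check: interpolating c through the α_i gives m(x) = 8 + 10·x (degree < 2) with m(α_i) = c_i for every i, so c is indeed a codeword.


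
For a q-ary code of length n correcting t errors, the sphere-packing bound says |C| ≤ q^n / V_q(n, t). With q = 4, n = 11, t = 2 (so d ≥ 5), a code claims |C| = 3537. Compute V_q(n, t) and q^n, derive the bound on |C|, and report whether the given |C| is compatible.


V_q(n, t) = 529, q^n = 4194304, Hamming bound = 7928, |C| = 3537 ≤ bound (satisfied).

Step 1: Compute V_q(n, t) = Σ_{j=0}^2 C(n, j) (q−1)^j.
  j = 0: C(11,0)·(3)^0 = 1·1 = 1.
  j = 1: C(11,1)·(3)^1 = 11·3 = 33.
  j = 2: C(11,2)·(3)^2 = 55·9 = 495.
  V_q(n, t) = 1 + 33 + 495 = 529.
Step 2: q^n = 4^11 = 4194304.
Step 3: Hamming bound ⌊q^n / V_q(n,t)⌋ = ⌊4194304/529⌋ = 7928.
Step 4: Compare |C| = 3537 to 7928: satisfied.
The claimed |C| lies below the Hamming bound.


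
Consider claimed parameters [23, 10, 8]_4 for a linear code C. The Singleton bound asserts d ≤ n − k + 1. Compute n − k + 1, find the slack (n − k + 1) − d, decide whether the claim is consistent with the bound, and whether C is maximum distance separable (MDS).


Singleton RHS = n − k + 1 = 14, slack = 6, bound satisfied, not MDS.

Singleton bound: d ≤ n − k + 1.
Here n = 23, k = 10, so n − k + 1 = 14.
Given d = 8, check d ≤ 14: YES.
Slack = (n − k + 1) − d = 6.
The code is NOT MDS (slack = 6 > 0).
Description: the claimed parameters are [23, 10, 8]_4; such a code would be non-MDS.


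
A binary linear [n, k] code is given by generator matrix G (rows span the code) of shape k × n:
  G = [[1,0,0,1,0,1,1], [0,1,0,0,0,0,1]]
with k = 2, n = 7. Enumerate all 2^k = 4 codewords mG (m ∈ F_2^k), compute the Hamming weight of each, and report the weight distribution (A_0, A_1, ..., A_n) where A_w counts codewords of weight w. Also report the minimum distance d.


Weight distribution: A_0 = 1, A_2 = 1, A_4 = 2. Minimum distance d = 2.

Enumerate all 2^2 = 4 messages m ∈ F_2^2.
For each, compute codeword c = mG in F_2^7, then tally its weight.
  m = 00 → c = 0000000, weight = 0.
  m = 10 → c = 1001011, weight = 4.
  m = 01 → c = 0100001, weight = 2.
  m = 11 → c = 1101010, weight = 4.
Tally weights:
  weight 0: 1 codewords.
  weight 2: 1 codewords.
  weight 4: 2 codewords.
Minimum distance d = smallest w > 0 with A_w > 0 = 2.
Sanity: Σ A_w = 4 = 2^2 = 4 ✓.


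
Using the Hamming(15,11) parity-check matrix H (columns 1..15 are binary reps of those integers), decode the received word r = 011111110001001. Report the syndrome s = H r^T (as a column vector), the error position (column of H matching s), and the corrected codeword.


s = (1, 0, 1, 0)^T, error position = 10, corrected codeword c = 011111110101001

Compute s = H r^T mod 2 one row at a time:
  s_1 = 1 + 0 + 0 + 0 + 1 + 0 + 0 + 1 = 3 ≡ 1 (mod 2).
  s_2 = 1 + 1 + 1 + 1 + 1 + 0 + 0 + 1 = 6 ≡ 0 (mod 2).
  s_3 = 1 + 1 + 1 + 1 + 0 + 0 + 0 + 1 = 5 ≡ 1 (mod 2).
  s_4 = 0 + 1 + 1 + 1 + 0 + 0 + 0 + 1 = 4 ≡ 0 (mod 2).
s = (1, 0, 1, 0)^T — this equals column 10 of H (binary 1010), so error is at position 10.
Correct: flip bit 10 of r = 011111110001001 to get c = 011111110101001.


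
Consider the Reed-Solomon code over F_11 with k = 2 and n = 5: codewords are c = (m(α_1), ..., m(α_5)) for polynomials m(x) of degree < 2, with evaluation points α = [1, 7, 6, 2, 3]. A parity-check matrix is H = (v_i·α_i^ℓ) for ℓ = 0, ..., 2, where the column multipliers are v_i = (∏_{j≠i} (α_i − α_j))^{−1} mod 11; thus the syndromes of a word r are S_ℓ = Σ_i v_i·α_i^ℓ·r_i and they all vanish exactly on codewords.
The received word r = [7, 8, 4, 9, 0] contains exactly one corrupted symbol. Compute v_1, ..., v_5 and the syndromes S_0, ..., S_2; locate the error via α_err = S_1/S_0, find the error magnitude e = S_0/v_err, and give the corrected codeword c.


S = (7, 9, 10), error at position 3, error magnitude e = 9, c = [7, 8, 6, 9, 0].

Step 1: column multipliers v_i = (∏_{j≠i}(α_i − α_j))^{−1} mod 11.
  i = 1 (α = 1): (1−7)(1−6)(1−2)(1−3) = (−6)·(−5)·(−1)·(−2) = 60 ≡ 5, so v_1 = 5^{−1} = 9 (mod 11).
  i = 2 (α = 7): (7−1)(7−6)(7−2)(7−3) = 6·1·5·4 = 120 ≡ 10, so v_2 = 10^{−1} = 10 (mod 11).
  i = 3 (α = 6): (6−1)(6−7)(6−2)(6−3) = 5·(−1)·4·3 = −60 ≡ 6, so v_3 = 6^{−1} = 2 (mod 11).
  i = 4 (α = 2): (2−1)(2−7)(2−6)(2−3) = 1·(−5)·(−4)·(−1) = −20 ≡ 2, so v_4 = 2^{−1} = 6 (mod 11).
  i = 5 (α = 3): (3−1)(3−7)(3−6)(3−2) = 2·(−4)·(−3)·1 = 24 ≡ 2, so v_5 = 2^{−1} = 6 (mod 11).
  v = [9, 10, 2, 6, 6].
Step 2: syndromes of r = [7, 8, 4, 9, 0] (all sums mod 11).
  S_0 = Σ v_i r_i = 9·7 + 10·8 + 2·4 + 6·9 + 6·0 = 205 ≡ 7.
  S_1 = Σ v_i α_i r_i = 9·1·7 + 10·7·8 + 2·6·4 + 6·2·9 + 6·3·0 = 779 ≡ 9.
  α_i^2 mod 11 = [1, 5, 3, 4, 9].
  S_2 = Σ v_i α_i^2 r_i = 9·1·7 + 10·5·8 + 2·3·4 + 6·4·9 + 6·9·0 = 703 ≡ 10.
  S = (7, 9, 10) ≠ 0, so r is not a codeword (an error is present).
Step 3: locate the error. For a single error e at position i, S_ℓ = v_i·e·α_i^ℓ, so α_err = S_1/S_0.
  S_0^{−1} = 7^{−1} = 8 (mod 11), so α_err = 9·8 = 72 ≡ 6 = α_3. Error position i = 3.
  Consistency check: S_2/S_1 = 10·5 = 50 ≡ 6 = α_err ✓ (single-error assumption holds).
Step 4: error magnitude e = S_0/v_3 = S_0·∏_{j≠3}(α_3 − α_j) = 7·6 = 42 ≡ 9 (mod 11).
Step 5: correct position 3: c_3 = r_3 − e = 4 − 9 ≡ 6 (mod 11). Hence c = [7, 8, 6, 9, 0].
  Check: interpolating c through the α_i gives m(x) = 5 + 2·x (degree < 2) with m(α_i) = c_i for every i, so c is indeed a codeword.


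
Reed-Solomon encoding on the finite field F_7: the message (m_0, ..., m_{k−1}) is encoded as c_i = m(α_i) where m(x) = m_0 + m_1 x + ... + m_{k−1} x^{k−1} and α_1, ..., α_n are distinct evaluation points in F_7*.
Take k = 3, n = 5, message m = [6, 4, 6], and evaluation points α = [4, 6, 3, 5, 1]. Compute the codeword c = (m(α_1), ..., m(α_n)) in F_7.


c = [6, 1, 2, 1, 2]

Message polynomial: m(x) = 6 + 4·x + 6·x^2 (mod 7).
For each evaluation point α_i, compute m(α_i) mod 7:
  α_1 = 4: Horner steps 6 → 0 → 6, so m(4) = 6.
  α_2 = 6: Horner steps 6 → 5 → 1, so m(6) = 1.
  α_3 = 3: Horner steps 6 → 1 → 2, so m(3) = 2.
  α_4 = 5: Horner steps 6 → 6 → 1, so m(5) = 1.
  α_5 = 1: Horner steps 6 → 3 → 2, so m(1) = 2.
Codeword c = [6, 1, 2, 1, 2] ∈ F_7^5.


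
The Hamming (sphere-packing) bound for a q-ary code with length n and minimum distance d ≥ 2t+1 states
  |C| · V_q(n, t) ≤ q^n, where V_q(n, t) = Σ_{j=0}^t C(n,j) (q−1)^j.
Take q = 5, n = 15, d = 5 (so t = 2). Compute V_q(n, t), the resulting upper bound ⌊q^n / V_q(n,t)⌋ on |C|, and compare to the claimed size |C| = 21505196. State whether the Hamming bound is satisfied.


V_q(n, t) = 1741, q^n = 30517578125, Hamming bound = 17528764, |C| = 21505196 > bound (violated).

Step 1: Compute V_q(n, t) = Σ_{j=0}^2 C(n, j) (q−1)^j.
  j = 0: C(15,0)·(4)^0 = 1·1 = 1.
  j = 1: C(15,1)·(4)^1 = 15·4 = 60.
  j = 2: C(15,2)·(4)^2 = 105·16 = 1680.
  V_q(n, t) = 1 + 60 + 1680 = 1741.
Step 2: q^n = 5^15 = 30517578125.
Step 3: Hamming bound ⌊q^n / V_q(n,t)⌋ = ⌊30517578125/1741⌋ = 17528764.
Step 4: Compare |C| = 21505196 to 17528764: violated.
The claimed |C| lies above the Hamming bound, so no 5-ary code of length 15 with d ≥ 5 can have 21505196 codewords.


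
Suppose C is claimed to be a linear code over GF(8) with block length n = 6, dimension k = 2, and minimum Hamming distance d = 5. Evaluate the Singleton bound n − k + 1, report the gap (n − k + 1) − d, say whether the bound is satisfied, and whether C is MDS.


Singleton RHS = n − k + 1 = 5, slack = 0, bound satisfied, MDS.

Singleton bound: d ≤ n − k + 1.
Here n = 6, k = 2, so n − k + 1 = 5.
Given d = 5, check d ≤ 5: YES.
Slack = (n − k + 1) − d = 0.
The code is MDS (slack = 0).
Description: the claimed parameters are [6, 2, 5]_8; such a code would be MDS (meets Singleton bound).


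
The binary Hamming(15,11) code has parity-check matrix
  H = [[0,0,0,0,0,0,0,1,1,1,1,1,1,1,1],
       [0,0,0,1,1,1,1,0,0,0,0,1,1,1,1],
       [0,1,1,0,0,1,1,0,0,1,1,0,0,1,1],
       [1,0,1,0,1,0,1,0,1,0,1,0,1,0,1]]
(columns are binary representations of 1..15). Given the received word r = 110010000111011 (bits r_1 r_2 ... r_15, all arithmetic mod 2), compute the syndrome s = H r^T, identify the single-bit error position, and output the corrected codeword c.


s = (1, 0, 1, 0)^T, error position = 10, corrected codeword c = 110010000011011

Compute s = H r^T mod 2 one row at a time:
  s_1 = 0 + 0 + 1 + 1 + 1 + 0 + 1 + 1 = 5 ≡ 1 (mod 2).
  s_2 = 0 + 1 + 0 + 0 + 1 + 0 + 1 + 1 = 4 ≡ 0 (mod 2).
  s_3 = 1 + 0 + 0 + 0 + 1 + 1 + 1 + 1 = 5 ≡ 1 (mod 2).
  s_4 = 1 + 0 + 1 + 0 + 0 + 1 + 0 + 1 = 4 ≡ 0 (mod 2).
s = (1, 0, 1, 0)^T — this equals column 10 of H (binary 1010), so error is at position 10.
Correct: flip bit 10 of r = 110010000111011 to get c = 110010000011011.


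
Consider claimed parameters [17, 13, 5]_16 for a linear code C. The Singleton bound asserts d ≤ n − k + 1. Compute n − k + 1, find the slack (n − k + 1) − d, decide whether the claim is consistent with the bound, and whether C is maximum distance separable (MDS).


Singleton RHS = n − k + 1 = 5, slack = 0, bound satisfied, MDS.

Singleton bound: d ≤ n − k + 1.
Here n = 17, k = 13, so n − k + 1 = 5.
Given d = 5, check d ≤ 5: YES.
Slack = (n − k + 1) − d = 0.
The code is MDS (slack = 0).
Description: the claimed parameters are [17, 13, 5]_16; such a code would be MDS (meets Singleton bound).


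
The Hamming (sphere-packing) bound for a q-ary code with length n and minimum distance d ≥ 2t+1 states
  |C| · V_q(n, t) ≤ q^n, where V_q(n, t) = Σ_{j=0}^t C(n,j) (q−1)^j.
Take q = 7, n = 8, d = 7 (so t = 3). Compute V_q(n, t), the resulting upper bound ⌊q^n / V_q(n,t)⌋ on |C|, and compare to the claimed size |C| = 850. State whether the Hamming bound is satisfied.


V_q(n, t) = 13153, q^n = 5764801, Hamming bound = 438, |C| = 850 > bound (violated).

Step 1: Compute V_q(n, t) = Σ_{j=0}^3 C(n, j) (q−1)^j.
  j = 0: C(8,0)·(6)^0 = 1·1 = 1.
  j = 1: C(8,1)·(6)^1 = 8·6 = 48.
  j = 2: C(8,2)·(6)^2 = 28·36 = 1008.
  j = 3: C(8,3)·(6)^3 = 56·216 = 12096.
  V_q(n, t) = 1 + 48 + 1008 + 12096 = 13153.
Step 2: q^n = 7^8 = 5764801.
Step 3: Hamming bound ⌊q^n / V_q(n,t)⌋ = ⌊5764801/13153⌋ = 438.
Step 4: Compare |C| = 850 to 438: violated.
The claimed |C| lies above the Hamming bound, so no 7-ary code of length 8 with d ≥ 7 can have 850 codewords.


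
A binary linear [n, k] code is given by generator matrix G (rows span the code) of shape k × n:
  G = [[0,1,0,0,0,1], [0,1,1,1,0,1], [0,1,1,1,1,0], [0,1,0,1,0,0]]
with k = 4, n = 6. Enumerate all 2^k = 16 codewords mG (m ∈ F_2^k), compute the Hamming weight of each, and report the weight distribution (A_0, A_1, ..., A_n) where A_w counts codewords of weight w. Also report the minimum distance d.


Weight distribution: A_0 = 1, A_2 = 10, A_4 = 5. Minimum distance d = 2.

Enumerate all 2^4 = 16 messages m ∈ F_2^4.
For each, compute codeword c = mG in F_2^6, then tally its weight.
  m = 0000 → c = 000000, weight = 0.
  m = 1000 → c = 010001, weight = 2.
  m = 0100 → c = 011101, weight = 4.
  m = 1100 → c = 001100, weight = 2.
  m = 0010 → c = 011110, weight = 4.
  m = 1010 → c = 001111, weight = 4.
  m = 0110 → c = 000011, weight = 2.
  m = 1110 → c = 010010, weight = 2.
  m = 0001 → c = 010100, weight = 2.
  m = 1001 → c = 000101, weight = 2.
  m = 0101 → c = 001001, weight = 2.
  m = 1101 → c = 011000, weight = 2.
  m = 0011 → c = 001010, weight = 2.
  m = 1011 → c = 011011, weight = 4.
  m = 0111 → c = 010111, weight = 4.
  m = 1111 → c = 000110, weight = 2.
Tally weights:
  weight 0: 1 codewords.
  weight 2: 10 codewords.
  weight 4: 5 codewords.
Minimum distance d = smallest w > 0 with A_w > 0 = 2.
Sanity: Σ A_w = 16 = 2^4 = 16 ✓.


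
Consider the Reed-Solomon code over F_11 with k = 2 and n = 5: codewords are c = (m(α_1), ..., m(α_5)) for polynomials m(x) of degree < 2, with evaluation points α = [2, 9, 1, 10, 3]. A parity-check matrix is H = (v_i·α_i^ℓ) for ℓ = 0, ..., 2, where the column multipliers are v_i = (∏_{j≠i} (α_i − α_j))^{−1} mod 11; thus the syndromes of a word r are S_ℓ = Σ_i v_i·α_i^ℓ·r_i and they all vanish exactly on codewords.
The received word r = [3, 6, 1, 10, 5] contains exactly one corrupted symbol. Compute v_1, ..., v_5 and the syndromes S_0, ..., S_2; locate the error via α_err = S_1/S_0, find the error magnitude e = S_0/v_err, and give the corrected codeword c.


S = (10, 1, 10), error at position 4, error magnitude e = 2, c = [3, 6, 1, 8, 5].

Step 1: column multipliers v_i = (∏_{j≠i}(α_i − α_j))^{−1} mod 11.
  i = 1 (α = 2): (2−9)(2−1)(2−10)(2−3) = (−7)·1·(−8)·(−1) = −56 ≡ 10, so v_1 = 10^{−1} = 10 (mod 11).
  i = 2 (α = 9): (9−2)(9−1)(9−10)(9−3) = 7·8·(−1)·6 = −336 ≡ 5, so v_2 = 5^{−1} = 9 (mod 11).
  i = 3 (α = 1): (1−2)(1−9)(1−10)(1−3) = (−1)·(−8)·(−9)·(−2) = 144 ≡ 1, so v_3 = 1^{−1} = 1 (mod 11).
  i = 4 (α = 10): (10−2)(10−9)(10−1)(10−3) = 8·1·9·7 = 504 ≡ 9, so v_4 = 9^{−1} = 5 (mod 11).
  i = 5 (α = 3): (3−2)(3−9)(3−1)(3−10) = 1·(−6)·2·(−7) = 84 ≡ 7, so v_5 = 7^{−1} = 8 (mod 11).
  v = [10, 9, 1, 5, 8].
Step 2: syndromes of r = [3, 6, 1, 10, 5] (all sums mod 11).
  S_0 = Σ v_i r_i = 10·3 + 9·6 + 1·1 + 5·10 + 8·5 = 175 ≡ 10.
  S_1 = Σ v_i α_i r_i = 10·2·3 + 9·9·6 + 1·1·1 + 5·10·10 + 8·3·5 = 1167 ≡ 1.
  α_i^2 mod 11 = [4, 4, 1, 1, 9].
  S_2 = Σ v_i α_i^2 r_i = 10·4·3 + 9·4·6 + 1·1·1 + 5·1·10 + 8·9·5 = 747 ≡ 10.
  S = (10, 1, 10) ≠ 0, so r is not a codeword (an error is present).
Step 3: locate the error. For a single error e at position i, S_ℓ = v_i·e·α_i^ℓ, so α_err = S_1/S_0.
  S_0^{−1} = 10^{−1} = 10 (mod 11), so α_err = 1·10 = 10 ≡ 10 = α_4. Error position i = 4.
  Consistency check: S_2/S_1 = 10·1 = 10 ≡ 10 = α_err ✓ (single-error assumption holds).
Step 4: error magnitude e = S_0/v_4 = S_0·∏_{j≠4}(α_4 − α_j) = 10·9 = 90 ≡ 2 (mod 11).
Step 5: correct position 4: c_4 = r_4 − e = 10 − 2 ≡ 8 (mod 11). Hence c = [3, 6, 1, 8, 5].
  Check: interpolating c through the α_i gives m(x) = 10 + 2·x (degree < 2) with m(α_i) = c_i for every i, so c is indeed a codeword.


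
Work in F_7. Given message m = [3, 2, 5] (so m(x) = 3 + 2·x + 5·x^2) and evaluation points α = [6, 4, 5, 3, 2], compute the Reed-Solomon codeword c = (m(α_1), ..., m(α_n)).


c = [6, 0, 5, 5, 6]

Message polynomial: m(x) = 3 + 2·x + 5·x^2 (mod 7).
For each evaluation point α_i, compute m(α_i) mod 7:
  α_1 = 6: Horner steps 5 → 4 → 6, so m(6) = 6.
  α_2 = 4: Horner steps 5 → 1 → 0, so m(4) = 0.
  α_3 = 5: Horner steps 5 → 6 → 5, so m(5) = 5.
  α_4 = 3: Horner steps 5 → 3 → 5, so m(3) = 5.
  α_5 = 2: Horner steps 5 → 5 → 6, so m(2) = 6.
Codeword c = [6, 0, 5, 5, 6] ∈ F_7^5.


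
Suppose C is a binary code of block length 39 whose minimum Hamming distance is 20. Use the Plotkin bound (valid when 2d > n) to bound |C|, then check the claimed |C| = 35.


Plotkin bound M ≤ 40; given |C| = 35 ≤ bound (satisfied).

Check applicability: 2d = 40, n = 39.
2d − n = 1 > 0, so Plotkin applies.
Compute d/(2d−n) = 20/1 ≈ 20.0000.
⌊d/(2d−n)⌋ = 20.
Plotkin bound: M ≤ 2·20 = 40.
Given |C| = 35, check: satisfied.
This |C| is below the Plotkin bound.


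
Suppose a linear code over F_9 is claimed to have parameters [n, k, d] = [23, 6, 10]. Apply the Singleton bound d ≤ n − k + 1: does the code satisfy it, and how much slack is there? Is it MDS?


Singleton RHS = n − k + 1 = 18, slack = 8, bound satisfied, not MDS.

Singleton bound: d ≤ n − k + 1.
Here n = 23, k = 6, so n − k + 1 = 18.
Given d = 10, check d ≤ 18: YES.
Slack = (n − k + 1) − d = 8.
The code is NOT MDS (slack = 8 > 0).
Description: the claimed parameters are [23, 6, 10]_9; such a code would be non-MDS.


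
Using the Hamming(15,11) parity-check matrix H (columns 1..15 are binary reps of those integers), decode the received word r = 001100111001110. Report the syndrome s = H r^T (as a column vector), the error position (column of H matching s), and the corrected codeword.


s = (1, 1, 1, 0)^T, error position = 14, corrected codeword c = 001100111001100

Compute s = H r^T mod 2 one row at a time:
  s_1 = 1 + 1 + 0 + 0 + 1 + 1 + 1 + 0 = 5 ≡ 1 (mod 2).
  s_2 = 1 + 0 + 0 + 1 + 1 + 1 + 1 + 0 = 5 ≡ 1 (mod 2).
  s_3 = 0 + 1 + 0 + 1 + 0 + 0 + 1 + 0 = 3 ≡ 1 (mod 2).
  s_4 = 0 + 1 + 0 + 1 + 1 + 0 + 1 + 0 = 4 ≡ 0 (mod 2).
s = (1, 1, 1, 0)^T — this equals column 14 of H (binary 1110), so error is at position 14.
Correct: flip bit 14 of r = 001100111001110 to get c = 001100111001100.


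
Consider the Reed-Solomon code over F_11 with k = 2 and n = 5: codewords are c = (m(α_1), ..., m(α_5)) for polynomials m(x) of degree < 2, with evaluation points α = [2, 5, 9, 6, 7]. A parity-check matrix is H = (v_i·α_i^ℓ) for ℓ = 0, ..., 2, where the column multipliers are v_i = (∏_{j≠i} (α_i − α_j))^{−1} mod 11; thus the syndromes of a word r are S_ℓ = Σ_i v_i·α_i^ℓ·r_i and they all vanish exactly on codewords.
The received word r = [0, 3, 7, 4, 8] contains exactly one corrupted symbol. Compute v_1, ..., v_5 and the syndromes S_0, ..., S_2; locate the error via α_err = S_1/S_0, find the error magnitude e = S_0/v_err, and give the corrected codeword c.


S = (7, 5, 2), error at position 5, error magnitude e = 3, c = [0, 3, 7, 4, 5].

Step 1: column multipliers v_i = (∏_{j≠i}(α_i − α_j))^{−1} mod 11.
  i = 1 (α = 2): (2−5)(2−9)(2−6)(2−7) = (−3)·(−7)·(−4)·(−5) = 420 ≡ 2, so v_1 = 2^{−1} = 6 (mod 11).
  i = 2 (α = 5): (5−2)(5−9)(5−6)(5−7) = 3·(−4)·(−1)·(−2) = −24 ≡ 9, so v_2 = 9^{−1} = 5 (mod 11).
  i = 3 (α = 9): (9−2)(9−5)(9−6)(9−7) = 7·4·3·2 = 168 ≡ 3, so v_3 = 3^{−1} = 4 (mod 11).
  i = 4 (α = 6): (6−2)(6−5)(6−9)(6−7) = 4·1·(−3)·(−1) = 12 ≡ 1, so v_4 = 1^{−1} = 1 (mod 11).
  i = 5 (α = 7): (7−2)(7−5)(7−9)(7−6) = 5·2·(−2)·1 = −20 ≡ 2, so v_5 = 2^{−1} = 6 (mod 11).
  v = [6, 5, 4, 1, 6].
Step 2: syndromes of r = [0, 3, 7, 4, 8] (all sums mod 11).
  S_0 = Σ v_i r_i = 6·0 + 5·3 + 4·7 + 1·4 + 6·8 = 95 ≡ 7.
  S_1 = Σ v_i α_i r_i = 6·2·0 + 5·5·3 + 4·9·7 + 1·6·4 + 6·7·8 = 687 ≡ 5.
  α_i^2 mod 11 = [4, 3, 4, 3, 5].
  S_2 = Σ v_i α_i^2 r_i = 6·4·0 + 5·3·3 + 4·4·7 + 1·3·4 + 6·5·8 = 409 ≡ 2.
  S = (7, 5, 2) ≠ 0, so r is not a codeword (an error is present).
Step 3: locate the error. For a single error e at position i, S_ℓ = v_i·e·α_i^ℓ, so α_err = S_1/S_0.
  S_0^{−1} = 7^{−1} = 8 (mod 11), so α_err = 5·8 = 40 ≡ 7 = α_5. Error position i = 5.
  Consistency check: S_2/S_1 = 2·9 = 18 ≡ 7 = α_err ✓ (single-error assumption holds).
Step 4: error magnitude e = S_0/v_5 = S_0·∏_{j≠5}(α_5 − α_j) = 7·2 = 14 ≡ 3 (mod 11).
Step 5: correct position 5: c_5 = r_5 − e = 8 − 3 ≡ 5 (mod 11). Hence c = [0, 3, 7, 4, 5].
  Check: interpolating c through the α_i gives m(x) = 9 + 1·x (degree < 2) with m(α_i) = c_i for every i, so c is indeed a codeword.


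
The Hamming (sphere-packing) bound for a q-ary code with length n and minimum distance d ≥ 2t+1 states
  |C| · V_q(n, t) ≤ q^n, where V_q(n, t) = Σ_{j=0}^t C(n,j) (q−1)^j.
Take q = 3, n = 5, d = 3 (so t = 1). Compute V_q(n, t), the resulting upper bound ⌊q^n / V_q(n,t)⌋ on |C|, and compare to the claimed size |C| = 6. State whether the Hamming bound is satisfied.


V_q(n, t) = 11, q^n = 243, Hamming bound = 22, |C| = 6 ≤ bound (satisfied).

Step 1: Compute V_q(n, t) = Σ_{j=0}^1 C(n, j) (q−1)^j.
  j = 0: C(5,0)·(2)^0 = 1·1 = 1.
  j = 1: C(5,1)·(2)^1 = 5·2 = 10.
  V_q(n, t) = 1 + 10 = 11.
Step 2: q^n = 3^5 = 243.
Step 3: Hamming bound ⌊q^n / V_q(n,t)⌋ = ⌊243/11⌋ = 22.
Step 4: Compare |C| = 6 to 22: satisfied.
The claimed |C| lies below the Hamming bound.


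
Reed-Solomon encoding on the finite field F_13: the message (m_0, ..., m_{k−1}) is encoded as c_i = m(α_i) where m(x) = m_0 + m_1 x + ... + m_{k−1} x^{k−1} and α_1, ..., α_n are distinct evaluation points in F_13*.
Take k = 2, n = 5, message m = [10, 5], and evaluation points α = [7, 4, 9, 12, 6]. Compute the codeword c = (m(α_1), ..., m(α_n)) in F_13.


c = [6, 4, 3, 5, 1]

Message polynomial: m(x) = 10 + 5·x (mod 13).
For each evaluation point α_i, compute m(α_i) mod 13:
  α_1 = 7: Horner steps 5 → 6, so m(7) = 6.
  α_2 = 4: Horner steps 5 → 4, so m(4) = 4.
  α_3 = 9: Horner steps 5 → 3, so m(9) = 3.
  α_4 = 12: Horner steps 5 → 5, so m(12) = 5.
  α_5 = 6: Horner steps 5 → 1, so m(6) = 1.
Codeword c = [6, 4, 3, 5, 1] ∈ F_13^5.


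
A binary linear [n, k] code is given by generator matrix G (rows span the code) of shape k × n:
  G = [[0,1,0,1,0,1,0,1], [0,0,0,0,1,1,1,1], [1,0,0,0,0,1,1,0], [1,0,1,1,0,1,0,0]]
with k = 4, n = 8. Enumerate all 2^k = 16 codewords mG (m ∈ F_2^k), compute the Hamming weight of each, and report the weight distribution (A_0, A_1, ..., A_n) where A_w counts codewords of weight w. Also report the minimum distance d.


Weight distribution: A_0 = 1, A_3 = 4, A_4 = 5, A_5 = 4, A_6 = 2. Minimum distance d = 3.

Enumerate all 2^4 = 16 messages m ∈ F_2^4.
For each, compute codeword c = mG in F_2^8, then tally its weight.
  m = 0000 → c = 00000000, weight = 0.
  m = 1000 → c = 01010101, weight = 4.
  m = 0100 → c = 00001111, weight = 4.
  m = 1100 → c = 01011010, weight = 4.
  m = 0010 → c = 10000110, weight = 3.
  m = 1010 → c = 11010011, weight = 5.
  m = 0110 → c = 10001001, weight = 3.
  m = 1110 → c = 11011100, weight = 5.
  m = 0001 → c = 10110100, weight = 4.
  m = 1001 → c = 11100001, weight = 4.
  m = 0101 → c = 10111011, weight = 6.
  m = 1101 → c = 11101110, weight = 6.
  m = 0011 → c = 00110010, weight = 3.
  m = 1011 → c = 01100111, weight = 5.
  m = 0111 → c = 00111101, weight = 5.
  m = 1111 → c = 01101000, weight = 3.
Tally weights:
  weight 0: 1 codewords.
  weight 3: 4 codewords.
  weight 4: 5 codewords.
  weight 5: 4 codewords.
  weight 6: 2 codewords.
Minimum distance d = smallest w > 0 with A_w > 0 = 3.
Sanity: Σ A_w = 16 = 2^4 = 16 ✓.


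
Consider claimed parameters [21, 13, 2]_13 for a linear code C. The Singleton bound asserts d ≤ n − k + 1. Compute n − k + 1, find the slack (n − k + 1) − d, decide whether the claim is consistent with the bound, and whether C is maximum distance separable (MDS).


Singleton RHS = n − k + 1 = 9, slack = 7, bound satisfied, not MDS.

Singleton bound: d ≤ n − k + 1.
Here n = 21, k = 13, so n − k + 1 = 9.
Given d = 2, check d ≤ 9: YES.
Slack = (n − k + 1) − d = 7.
The code is NOT MDS (slack = 7 > 0).
Description: the claimed parameters are [21, 13, 2]_13; such a code would be non-MDS.


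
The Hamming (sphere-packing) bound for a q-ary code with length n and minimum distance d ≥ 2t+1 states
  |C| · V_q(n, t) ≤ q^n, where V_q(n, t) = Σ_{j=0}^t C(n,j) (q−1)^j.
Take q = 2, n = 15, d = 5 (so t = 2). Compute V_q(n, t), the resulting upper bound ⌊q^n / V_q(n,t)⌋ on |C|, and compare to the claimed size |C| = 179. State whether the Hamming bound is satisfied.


V_q(n, t) = 121, q^n = 32768, Hamming bound = 270, |C| = 179 ≤ bound (satisfied).

Step 1: Compute V_q(n, t) = Σ_{j=0}^2 C(n, j) (q−1)^j.
  j = 0: C(15,0)·(1)^0 = 1·1 = 1.
  j = 1: C(15,1)·(1)^1 = 15·1 = 15.
  j = 2: C(15,2)·(1)^2 = 105·1 = 105.
  V_q(n, t) = 1 + 15 + 105 = 121.
Step 2: q^n = 2^15 = 32768.
Step 3: Hamming bound ⌊q^n / V_q(n,t)⌋ = ⌊32768/121⌋ = 270.
Step 4: Compare |C| = 179 to 270: satisfied.
The claimed |C| lies below the Hamming bound.


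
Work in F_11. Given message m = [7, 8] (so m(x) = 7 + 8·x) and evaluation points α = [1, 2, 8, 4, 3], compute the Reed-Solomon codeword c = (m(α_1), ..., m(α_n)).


c = [4, 1, 5, 6, 9]

Message polynomial: m(x) = 7 + 8·x (mod 11).
For each evaluation point α_i, compute m(α_i) mod 11:
  α_1 = 1: Horner steps 8 → 4, so m(1) = 4.
  α_2 = 2: Horner steps 8 → 1, so m(2) = 1.
  α_3 = 8: Horner steps 8 → 5, so m(8) = 5.
  α_4 = 4: Horner steps 8 → 6, so m(4) = 6.
  α_5 = 3: Horner steps 8 → 9, so m(3) = 9.
Codeword c = [4, 1, 5, 6, 9] ∈ F_11^5.


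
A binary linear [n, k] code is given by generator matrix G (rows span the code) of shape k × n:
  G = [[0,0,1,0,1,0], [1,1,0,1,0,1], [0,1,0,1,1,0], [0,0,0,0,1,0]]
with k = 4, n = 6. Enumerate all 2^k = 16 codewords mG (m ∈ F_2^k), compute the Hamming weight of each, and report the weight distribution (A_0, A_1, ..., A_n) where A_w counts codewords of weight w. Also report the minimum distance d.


Weight distribution: A_0 = 1, A_1 = 2, A_2 = 3, A_3 = 4, A_4 = 3, A_5 = 2, A_6 = 1. Minimum distance d = 1.

Enumerate all 2^4 = 16 messages m ∈ F_2^4.
For each, compute codeword c = mG in F_2^6, then tally its weight.
  m = 0000 → c = 000000, weight = 0.
  m = 1000 → c = 001010, weight = 2.
  m = 0100 → c = 110101, weight = 4.
  m = 1100 → c = 111111, weight = 6.
  m = 0010 → c = 010110, weight = 3.
  m = 1010 → c = 011100, weight = 3.
  m = 0110 → c = 100011, weight = 3.
  m = 1110 → c = 101001, weight = 3.
  m = 0001 → c = 000010, weight = 1.
  m = 1001 → c = 001000, weight = 1.
  m = 0101 → c = 110111, weight = 5.
  m = 1101 → c = 111101, weight = 5.
  m = 0011 → c = 010100, weight = 2.
  m = 1011 → c = 011110, weight = 4.
  m = 0111 → c = 100001, weight = 2.
  m = 1111 → c = 101011, weight = 4.
Tally weights:
  weight 0: 1 codewords.
  weight 1: 2 codewords.
  weight 2: 3 codewords.
  weight 3: 4 codewords.
  weight 4: 3 codewords.
  weight 5: 2 codewords.
  weight 6: 1 codewords.
Minimum distance d = smallest w > 0 with A_w > 0 = 1.
Sanity: Σ A_w = 16 = 2^4 = 16 ✓.
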